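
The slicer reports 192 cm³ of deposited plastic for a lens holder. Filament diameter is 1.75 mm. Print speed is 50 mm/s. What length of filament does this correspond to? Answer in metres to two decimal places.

Cross-section of 1.75 mm filament: π·(1.75/2)² = 2.4053 mm².
Length = 192 cm³ / 2.4053 mm² = 192000 / 2.4053 = 79823.72 mm = 79.82 m.

79.82 m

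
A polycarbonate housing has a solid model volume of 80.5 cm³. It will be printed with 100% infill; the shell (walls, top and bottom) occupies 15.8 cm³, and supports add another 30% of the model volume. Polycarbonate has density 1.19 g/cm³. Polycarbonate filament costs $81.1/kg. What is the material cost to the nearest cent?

$10.10

Infill region = 80.5 − 15.8 = 64.7 cm³.
Infill volume = 1.00 × 64.7, so 64.7 cm³.
Support = 0.30 × 80.5 = 24.15 cm³.
Deposited volume = 15.8 + 64.7 + 24.15 = 104.65 cm³.
Mass = 104.65 × 1.19 = 124.5335 g.
Cost = 124.5335 g / 1000 × $81.1/kg = $10.10.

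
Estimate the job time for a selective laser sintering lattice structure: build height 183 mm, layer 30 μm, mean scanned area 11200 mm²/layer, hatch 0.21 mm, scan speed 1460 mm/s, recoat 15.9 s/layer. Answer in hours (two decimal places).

Layers = ⌈183/0.03⌉ = 6100.
Per-layer scan distance = 11200 / 0.21, so 53333.3 mm.
Laser time per layer = 53333.3 / 1460 = 36.5297 s.
Layer cycle = 36.5297 + 15.9 = 52.4297 s.
6100 layers × 52.4297 s/layer = 319821.17 s, i.e. 88.84 hours.

88.84 hours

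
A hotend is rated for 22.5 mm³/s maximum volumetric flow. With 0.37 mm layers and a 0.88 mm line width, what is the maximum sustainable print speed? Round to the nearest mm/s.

69 mm/s

A: 0.37 × 0.88 → 0.3256 mm².
Max speed = 22.5 / 0.3256 = 69.10 ≈ 69 mm/s.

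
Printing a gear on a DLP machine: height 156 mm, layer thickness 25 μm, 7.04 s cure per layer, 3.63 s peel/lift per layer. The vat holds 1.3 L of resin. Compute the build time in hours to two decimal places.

18.49 hours

Number of layers: 156 / 0.025 → 6240 (rounded up).
Cycle time = 7.04 + 3.63, so 10.67 s.
Total = 6240 × 10.67 = 66580.8 s = 18.49 hours.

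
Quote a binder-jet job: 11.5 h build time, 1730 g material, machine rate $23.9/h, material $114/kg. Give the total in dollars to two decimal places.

Machine cost = 23.9 × 11.5, so $274.85.
Material cost = 114 × 1730/1000 = $197.22.
Total = 274.85 + 197.22 = $472.07.

$472.07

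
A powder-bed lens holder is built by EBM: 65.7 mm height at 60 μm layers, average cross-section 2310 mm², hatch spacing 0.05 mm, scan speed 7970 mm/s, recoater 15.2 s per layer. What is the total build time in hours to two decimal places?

6.39 hours

Number of layers: 65.7 / 0.06 → 1095 (rounded up).
Scan path per layer: 2310 / 0.05 → 46200 mm.
Scan time per layer: 46200 / 7970 → 5.7967 s.
Layer cycle: 5.7967 + 15.2 → 20.9967 s.
Build time = 1095 × 20.9967 = 22991.3865 s = 6.39 hours.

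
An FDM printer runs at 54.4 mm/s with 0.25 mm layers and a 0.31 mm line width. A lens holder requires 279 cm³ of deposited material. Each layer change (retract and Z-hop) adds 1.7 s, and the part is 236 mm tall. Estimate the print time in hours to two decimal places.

Bead cross-section = 0.25 × 0.31 = 0.0775 mm².
Toolpath length = 279 cm³ / 0.0775 mm² = 279000 / 0.0775 = 3600000 mm.
Time extruding: 3600000 / 54.4 → 66176.5 s.
Number of layers: 236 / 0.25 → 944 (rounded up).
Non-print overhead = 944 × 1.7 = 1604.8 s.
Altogether 66176.5 + 1604.8 = 67781.3 s, i.e. 18.83 hours.

18.83 hours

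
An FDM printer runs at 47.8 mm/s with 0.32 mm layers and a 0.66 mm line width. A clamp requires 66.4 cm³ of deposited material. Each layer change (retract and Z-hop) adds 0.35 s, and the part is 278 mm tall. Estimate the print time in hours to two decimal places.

Line area: 0.32 × 0.66 → 0.2112 mm².
Path length: 66400 mm³ / 0.2112 mm² → 314393.9 mm.
Time extruding: 314393.9 / 47.8 → 6577.3 s.
Layer count = ceil(278 / 0.32) = 869.
Z-hop total: 869 × 0.35 → 304.15 s.
Altogether 6577.3 + 304.15 = 6881.45 s, i.e. 1.91 hours.

1.91 hours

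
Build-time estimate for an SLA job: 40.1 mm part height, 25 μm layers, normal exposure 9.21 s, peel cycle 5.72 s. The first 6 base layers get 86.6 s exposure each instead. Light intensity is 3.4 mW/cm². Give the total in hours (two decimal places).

Layer count = ceil(40.1 / 0.025) = 1604.
Burn-in layers: 6 × (86.6 + 5.72) → 553.92 s.
Regular layers: 1598 × (9.21 + 5.72) → 23858.14 s.
Total = 553.92 + 23858.14 = 24412.06 s = 6.78 hours.

6.78 hours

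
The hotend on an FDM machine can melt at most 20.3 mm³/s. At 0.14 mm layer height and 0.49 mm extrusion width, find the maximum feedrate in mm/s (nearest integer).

296 mm/s

Bead cross-section = 0.14 × 0.49, so 0.0686 mm².
Max speed = 20.3 / 0.0686 = 295.92 ≈ 296 mm/s.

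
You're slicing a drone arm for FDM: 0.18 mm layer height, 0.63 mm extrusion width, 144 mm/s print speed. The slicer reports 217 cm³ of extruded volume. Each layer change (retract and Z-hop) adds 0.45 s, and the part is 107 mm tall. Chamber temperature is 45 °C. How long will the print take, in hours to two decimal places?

3.77 hours

Extrusion cross-section = 0.18 × 0.63, so 0.1134 mm².
Total extruded path = 217000/0.1134 = 1913580.2 mm.
Print-move time: 1913580.2 / 144 → 13288.8 s.
Layer count = ceil(107 / 0.18) = 595.
Layer-change overhead: 595 × 0.45 → 267.75 s.
Total = 13288.8 + 267.75 = 13556.55 s = 3.77 hours.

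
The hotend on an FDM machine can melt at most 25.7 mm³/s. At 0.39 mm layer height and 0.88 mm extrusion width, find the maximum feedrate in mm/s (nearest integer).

75 mm/s

Extrusion cross-section: 0.39 × 0.88 → 0.3432 mm².
v_max = Q/A = 25.7/0.3432 = 74.88 mm/s → 75 mm/s.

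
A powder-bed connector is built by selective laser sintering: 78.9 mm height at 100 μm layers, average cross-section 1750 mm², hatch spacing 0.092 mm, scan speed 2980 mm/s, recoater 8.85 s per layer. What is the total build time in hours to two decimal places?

Number of layers: 78.9 / 0.1 → 789 (rounded up).
Scan path per layer: 1750 / 0.092 → 19021.7 mm.
Scan time per layer: 19021.7 / 2980 → 6.3831 s.
Layer cycle = 6.3831 + 8.85, so 15.2331 s.
Total: 789 × 15.2331 s = 12018.9159 s → 3.34 hours.

3.34 hours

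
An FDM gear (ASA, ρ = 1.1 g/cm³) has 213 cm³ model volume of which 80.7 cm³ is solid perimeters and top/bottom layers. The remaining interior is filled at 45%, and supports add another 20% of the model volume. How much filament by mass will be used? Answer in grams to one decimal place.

201.1 g

Volume inside the shell = 213 − 80.7 = 132.3 cm³.
Deposited infill: 0.45 × 132.3 → 59.535 cm³.
Support = 0.20 × 213 = 42.6 cm³.
Total printed volume = 80.7 + 59.535 + 42.6, so 182.835 cm³.
Mass = 182.835 × 1.1 = 201.1185 g.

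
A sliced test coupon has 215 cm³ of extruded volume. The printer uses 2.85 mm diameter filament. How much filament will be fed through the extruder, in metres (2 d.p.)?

Filament cross-section = π × (2.85/2)² = 6.3794 mm².
L = 215000 mm³ / 6.3794 mm² = 33702.23 mm, i.e. 33.70 m.

33.70 m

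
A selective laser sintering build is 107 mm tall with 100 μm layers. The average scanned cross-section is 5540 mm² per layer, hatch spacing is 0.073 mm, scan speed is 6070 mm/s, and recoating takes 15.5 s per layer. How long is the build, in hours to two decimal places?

Number of layers: 107 / 0.1 → 1070 (rounded up).
Scan path per layer: 5540 / 0.073 → 75890.4 mm.
Per-layer scan time = 75890.4 / 6070, so 12.5025 s.
Per-layer time = 12.5025 + 15.5, so 28.0025 s.
Total: 1070 × 28.0025 s = 29962.675 s → 8.32 hours.

8.32 hours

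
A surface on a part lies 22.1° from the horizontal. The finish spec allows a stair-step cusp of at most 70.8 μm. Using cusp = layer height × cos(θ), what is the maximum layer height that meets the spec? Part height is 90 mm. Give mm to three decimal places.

0.076 mm

t = h_c / cos θ = 0.0708 / 0.9265 = 0.076 mm.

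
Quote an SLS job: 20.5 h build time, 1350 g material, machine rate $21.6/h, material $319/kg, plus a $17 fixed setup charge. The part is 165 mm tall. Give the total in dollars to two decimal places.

Time charge = 21.6 × 20.5 = $442.80.
Material charge = 319 × 1350/1000, so $430.65.
Total = 442.80 + 430.65 + 17 = $890.45.

$890.45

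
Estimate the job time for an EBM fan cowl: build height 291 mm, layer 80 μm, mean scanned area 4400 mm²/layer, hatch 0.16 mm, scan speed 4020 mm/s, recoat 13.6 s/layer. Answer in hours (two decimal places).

20.66 hours

Layer count = ceil(291 / 0.08) = 3638.
Per-layer scan distance = 4400 / 0.16 = 27500 mm.
Scan time per layer: 27500 / 4020 → 6.8408 s.
Per-layer time = 6.8408 + 13.6, so 20.4408 s.
Build time = 3638 × 20.4408 = 74363.6304 s = 20.66 hours.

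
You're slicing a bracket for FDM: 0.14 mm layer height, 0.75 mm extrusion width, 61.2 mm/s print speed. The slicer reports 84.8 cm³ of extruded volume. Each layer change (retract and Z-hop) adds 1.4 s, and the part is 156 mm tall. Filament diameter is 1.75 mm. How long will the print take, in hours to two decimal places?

Extrusion cross-section = 0.14 × 0.75, so 0.105 mm².
Toolpath length = 84.8 cm³ / 0.105 mm² = 84800 / 0.105 = 807619 mm.
Print-move time: 807619 / 61.2 → 13196.4 s.
Layer count = ceil(156 / 0.14) = 1115.
Z-hop total: 1115 × 1.4 → 1561 s.
Altogether 13196.4 + 1561 = 14757.4 s, i.e. 4.10 hours.

4.10 hours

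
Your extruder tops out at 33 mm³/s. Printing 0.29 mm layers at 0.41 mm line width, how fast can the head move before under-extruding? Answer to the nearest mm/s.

Bead cross-section = 0.29 × 0.41, so 0.1189 mm².
v_max = Q/A = 33/0.1189 = 277.54 mm/s → 278 mm/s.

278 mm/s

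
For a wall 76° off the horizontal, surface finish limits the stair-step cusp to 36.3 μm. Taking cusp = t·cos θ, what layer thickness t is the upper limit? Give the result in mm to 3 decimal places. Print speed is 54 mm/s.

0.150 mm

cos(76°) = 0.2419; t_max = 0.0363/0.2419 = 0.150 mm.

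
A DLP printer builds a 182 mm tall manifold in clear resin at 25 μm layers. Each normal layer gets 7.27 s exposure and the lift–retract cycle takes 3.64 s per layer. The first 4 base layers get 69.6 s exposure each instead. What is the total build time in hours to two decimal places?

22.13 hours

Layer count = ceil(182 / 0.025) = 7280.
Burn-in layers: 4 × (69.6 + 3.64) → 292.96 s.
Normal layers = 7276 × (7.27 + 3.64), so 79381.16 s.
Total = 292.96 + 79381.16 = 79674.12 s = 22.13 hours.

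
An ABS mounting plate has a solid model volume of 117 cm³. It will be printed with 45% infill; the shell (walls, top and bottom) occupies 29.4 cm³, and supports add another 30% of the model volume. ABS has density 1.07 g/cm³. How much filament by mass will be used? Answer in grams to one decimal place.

Interior volume = 117 − 29.4, so 87.6 cm³.
Infill volume = 0.45 × 87.6, so 39.42 cm³.
Support = 0.30 × 117, so 35.1 cm³.
Total extruded: 29.4 + 39.42 + 35.1 → 103.92 cm³.
Mass: 103.92 × 1.07 → 111.1944 g.

111.2 g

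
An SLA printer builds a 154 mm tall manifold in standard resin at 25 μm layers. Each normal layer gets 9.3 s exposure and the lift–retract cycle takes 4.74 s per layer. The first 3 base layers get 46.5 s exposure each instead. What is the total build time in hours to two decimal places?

Layer count = ceil(154 / 0.025) = 6160.
Base layers = 3 × (46.5 + 4.74), so 153.72 s.
Normal layers: 6157 × (9.3 + 4.74) → 86444.28 s.
Sum: 153.72 + 86444.28 = 86598 s → 24.06 hours.

24.06 hours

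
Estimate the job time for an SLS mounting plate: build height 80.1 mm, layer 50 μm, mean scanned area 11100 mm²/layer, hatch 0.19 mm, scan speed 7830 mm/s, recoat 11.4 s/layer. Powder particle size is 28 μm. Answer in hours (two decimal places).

8.39 hours

Layers = ⌈80.1/0.05⌉ = 1602.
Scan path per layer = 11100 / 0.19, so 58421.1 mm.
Laser time per layer = 58421.1 / 7830, so 7.4612 s.
Layer cycle = 7.4612 + 11.4, so 18.8612 s.
1602 layers × 18.8612 s/layer = 30215.6424 s, i.e. 8.39 hours.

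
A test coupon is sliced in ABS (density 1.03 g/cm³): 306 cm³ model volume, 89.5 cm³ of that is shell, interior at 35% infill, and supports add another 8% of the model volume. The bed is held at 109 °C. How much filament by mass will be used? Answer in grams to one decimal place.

Infill region = 306 − 89.5 = 216.5 cm³.
Deposited infill = 0.35 × 216.5 = 75.775 cm³.
Support = 0.08 × 306, so 24.48 cm³.
Total extruded: 89.5 + 75.775 + 24.48 → 189.755 cm³.
Mass = 189.755 × 1.03 = 195.44765 g.

195.4 g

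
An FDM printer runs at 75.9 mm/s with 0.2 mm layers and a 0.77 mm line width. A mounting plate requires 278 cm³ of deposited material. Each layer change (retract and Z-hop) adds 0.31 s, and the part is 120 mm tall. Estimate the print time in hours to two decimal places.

Line area = 0.2 × 0.77, so 0.154 mm².
Path length: 278000 mm³ / 0.154 mm² → 1805194.8 mm.
Time extruding: 1805194.8 / 75.9 → 23783.9 s.
Layers = ⌈120/0.2⌉ = 600.
Z-hop total = 600 × 0.31 = 186 s.
Total = 23783.9 + 186 = 23969.9 s = 6.66 hours.

6.66 hours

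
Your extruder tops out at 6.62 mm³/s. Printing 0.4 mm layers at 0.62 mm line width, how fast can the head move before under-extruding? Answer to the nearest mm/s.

Extrusion cross-section = 0.4 × 0.62 = 0.248 mm².
Max speed = 6.62 / 0.248 = 26.69 ≈ 27 mm/s.

27 mm/s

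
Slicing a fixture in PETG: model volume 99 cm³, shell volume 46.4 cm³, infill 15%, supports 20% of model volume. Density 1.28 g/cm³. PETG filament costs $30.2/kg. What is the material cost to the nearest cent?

$2.86

Volume inside the shell = 99 − 46.4 = 52.6 cm³.
Infill deposited = 0.15 × 52.6, so 7.89 cm³.
Support: 0.20 × 99 → 19.8 cm³.
Total extruded = 46.4 + 7.89 + 19.8, so 74.09 cm³.
Mass = 74.09 × 1.28 = 94.8352 g.
At $30.2/kg: 94.8352/1000 × 30.2 = $2.86.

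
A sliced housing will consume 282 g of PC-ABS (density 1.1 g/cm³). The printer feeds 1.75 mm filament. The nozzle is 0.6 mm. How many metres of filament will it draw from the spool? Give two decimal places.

Extruded volume: 282/1.1 = 256.3636 cm³ (256363.6 mm³).
Cross-section of 1.75 mm filament: π·(1.75/2)² = 2.4053 mm².
L = V/A = 256363.6/2.4053 = 106582.8 mm → 106.58 m.

106.58 m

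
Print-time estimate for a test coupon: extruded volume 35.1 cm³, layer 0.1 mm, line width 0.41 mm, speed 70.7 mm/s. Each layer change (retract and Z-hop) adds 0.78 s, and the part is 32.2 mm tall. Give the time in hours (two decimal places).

Extrusion cross-section = 0.1 × 0.41, so 0.041 mm².
Total extruded path = 35100/0.041 = 856097.6 mm.
Print-move time = 856097.6 / 70.7, so 12108.9 s.
Layer count = ceil(32.2 / 0.1) = 322.
Z-hop total = 322 × 0.78, so 251.16 s.
Total = 12108.9 + 251.16 = 12360.06 s = 3.43 hours.

3.43 hours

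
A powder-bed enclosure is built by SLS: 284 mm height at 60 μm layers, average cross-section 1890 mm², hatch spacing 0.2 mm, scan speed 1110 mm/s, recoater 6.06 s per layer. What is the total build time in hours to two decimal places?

19.16 hours

Layer count = ceil(284 / 0.06) = 4734.
Hatch length per layer: 1890 / 0.2 → 9450 mm.
Laser time per layer = 9450 / 1110, so 8.5135 s.
Time per layer: 8.5135 + 6.06 → 14.5735 s.
Total: 4734 × 14.5735 s = 68990.949 s → 19.16 hours.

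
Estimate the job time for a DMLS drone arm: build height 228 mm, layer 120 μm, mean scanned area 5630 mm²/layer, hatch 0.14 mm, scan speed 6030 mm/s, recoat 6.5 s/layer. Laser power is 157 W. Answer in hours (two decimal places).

Layers = ⌈228/0.12⌉ = 1900.
Per-layer scan distance = 5630 / 0.14 = 40214.3 mm.
Scan time per layer = 40214.3 / 6030, so 6.669 s.
Layer cycle = 6.669 + 6.5 = 13.169 s.
Build time = 1900 × 13.169 = 25021.1 s = 6.95 hours.

6.95 hours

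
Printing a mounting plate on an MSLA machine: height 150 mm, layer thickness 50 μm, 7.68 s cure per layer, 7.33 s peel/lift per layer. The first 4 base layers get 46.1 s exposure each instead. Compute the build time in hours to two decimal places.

Number of layers: 150 / 0.05 → 3000 (rounded up).
Bottom layers = 4 × (46.1 + 7.33), so 213.72 s.
Normal layers = 2996 × (7.68 + 7.33) = 44969.96 s.
Total = 213.72 + 44969.96 = 45183.68 s = 12.55 hours.

12.55 hours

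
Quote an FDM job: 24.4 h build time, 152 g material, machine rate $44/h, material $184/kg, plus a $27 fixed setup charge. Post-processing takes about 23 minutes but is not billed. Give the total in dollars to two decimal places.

Machine-time cost = 44 × 24.4, so $1073.60.
Material cost: 184 × 152/1000 → $27.968.
Total = 1073.60 + 27.968 + 27 = 1128.568 ≈ $1128.57.

$1128.57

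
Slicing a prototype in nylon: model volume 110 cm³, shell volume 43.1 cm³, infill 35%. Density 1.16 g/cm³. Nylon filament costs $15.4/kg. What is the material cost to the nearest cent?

Infill region = 110 − 43.1, so 66.9 cm³.
Deposited infill: 0.35 × 66.9 → 23.415 cm³.
Deposited volume: 43.1 + 23.415 → 66.515 cm³.
Mass: 66.515 × 1.16 → 77.1574 g.
Cost = 77.1574 g / 1000 × $15.4/kg = $1.19.

$1.19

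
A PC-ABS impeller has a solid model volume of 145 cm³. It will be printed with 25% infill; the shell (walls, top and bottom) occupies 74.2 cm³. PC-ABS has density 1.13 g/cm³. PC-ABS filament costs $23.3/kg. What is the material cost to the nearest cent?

Volume inside the shell = 145 − 74.2, so 70.8 cm³.
Infill volume: 0.25 × 70.8 → 17.7 cm³.
Total extruded = 74.2 + 17.7, so 91.9 cm³.
Mass: 91.9 × 1.13 → 103.847 g.
Cost = 103.847 g / 1000 × $23.3/kg = $2.42.

$2.42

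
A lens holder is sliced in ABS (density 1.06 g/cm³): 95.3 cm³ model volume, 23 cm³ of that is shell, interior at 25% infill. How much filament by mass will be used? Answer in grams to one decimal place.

Infill region: 95.3 − 23 → 72.3 cm³.
Infill deposited = 0.25 × 72.3 = 18.075 cm³.
Total printed volume: 23 + 18.075 → 41.075 cm³.
Mass = 41.075 × 1.06 = 43.5395 g.

43.5 g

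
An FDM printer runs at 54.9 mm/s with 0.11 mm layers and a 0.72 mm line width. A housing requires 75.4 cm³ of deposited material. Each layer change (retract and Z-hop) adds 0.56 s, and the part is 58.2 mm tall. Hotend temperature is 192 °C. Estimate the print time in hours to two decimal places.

4.90 hours

Bead cross-section = 0.11 × 0.72 = 0.0792 mm².
Total extruded path = 75400/0.0792 = 952020.2 mm.
Time extruding: 952020.2 / 54.9 → 17341 s.
Layer count = ceil(58.2 / 0.11) = 530.
Layer-change overhead: 530 × 0.56 → 296.8 s.
Total = 17341 + 296.8 = 17637.8 s = 4.90 hours.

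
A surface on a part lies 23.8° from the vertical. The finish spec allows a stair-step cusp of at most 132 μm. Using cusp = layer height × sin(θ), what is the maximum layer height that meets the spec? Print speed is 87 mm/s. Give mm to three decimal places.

0.327 mm

Layer height = cusp / sin(23.8°) = 0.132 / 0.4035 = 0.327 mm.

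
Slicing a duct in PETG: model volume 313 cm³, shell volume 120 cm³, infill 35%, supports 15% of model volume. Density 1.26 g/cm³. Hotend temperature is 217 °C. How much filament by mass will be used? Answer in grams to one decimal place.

Volume inside the shell = 313 − 120, so 193 cm³.
Infill deposited = 0.35 × 193 = 67.55 cm³.
Support = 0.15 × 313 = 46.95 cm³.
Total extruded = 120 + 67.55 + 46.95 = 234.5 cm³.
Mass = 234.5 × 1.26, so 295.47 g.

295.5 g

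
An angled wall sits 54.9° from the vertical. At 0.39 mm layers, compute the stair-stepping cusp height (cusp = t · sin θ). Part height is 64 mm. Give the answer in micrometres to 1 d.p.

sin(54.9°) = 0.8181, so cusp = 0.39 × 0.8181 = 0.319059 mm → 319.1 μm.

319.1 μm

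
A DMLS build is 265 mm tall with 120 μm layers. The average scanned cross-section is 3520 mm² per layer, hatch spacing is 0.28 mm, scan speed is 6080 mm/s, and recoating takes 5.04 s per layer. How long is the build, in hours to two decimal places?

Layer count = ceil(265 / 0.12) = 2209.
Hatch length per layer: 3520 / 0.28 → 12571.4 mm.
Laser time per layer: 12571.4 / 6080 → 2.0677 s.
Layer cycle = 2.0677 + 5.04 = 7.1077 s.
Build time = 2209 × 7.1077 = 15700.9093 s = 4.36 hours.

4.36 hours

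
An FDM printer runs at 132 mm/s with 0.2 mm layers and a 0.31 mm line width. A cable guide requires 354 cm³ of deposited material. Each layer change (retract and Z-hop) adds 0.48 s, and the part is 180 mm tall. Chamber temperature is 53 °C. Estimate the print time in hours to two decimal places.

Bead cross-section = 0.2 × 0.31, so 0.062 mm².
Total extruded path = 354000/0.062 = 5709677.4 mm.
Print-move time = 5709677.4 / 132, so 43255.1 s.
Number of layers: 180 / 0.2 → 900 (rounded up).
Non-print overhead: 900 × 0.48 → 432 s.
Total = 43255.1 + 432 = 43687.1 s = 12.14 hours.

12.14 hours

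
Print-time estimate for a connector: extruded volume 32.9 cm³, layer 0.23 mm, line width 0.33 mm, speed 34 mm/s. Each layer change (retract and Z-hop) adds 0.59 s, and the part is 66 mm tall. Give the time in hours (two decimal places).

3.59 hours

Bead cross-section = 0.23 × 0.33, so 0.0759 mm².
Path length: 32900 mm³ / 0.0759 mm² → 433465.1 mm.
Extrusion time = 433465.1 / 34 = 12749 s.
Layer count = ceil(66 / 0.23) = 287.
Z-hop total: 287 × 0.59 → 169.33 s.
Total = 12749 + 169.33 = 12918.33 s = 3.59 hours.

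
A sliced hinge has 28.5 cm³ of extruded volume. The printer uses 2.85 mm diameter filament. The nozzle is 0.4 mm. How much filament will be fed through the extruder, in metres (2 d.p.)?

4.47 m

A = π r² = π × 1.425² = 6.3794 mm².
L = 28500 mm³ / 6.3794 mm² = 4467.5 mm, i.e. 4.47 m.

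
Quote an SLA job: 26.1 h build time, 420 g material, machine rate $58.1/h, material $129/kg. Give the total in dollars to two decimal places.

Time charge = 58.1 × 26.1, so $1516.41.
Material charge: 129 × 420/1000 → $54.18.
Job cost: 1516.41 + 54.18 = $1570.59.

$1570.59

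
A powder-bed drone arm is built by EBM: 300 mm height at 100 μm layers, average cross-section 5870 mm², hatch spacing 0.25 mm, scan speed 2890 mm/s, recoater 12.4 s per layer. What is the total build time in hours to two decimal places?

17.10 hours

Layers = ⌈300/0.1⌉ = 3000.
Hatch length per layer = 5870 / 0.25, so 23480 mm.
Beam time per layer = 23480 / 2890 = 8.1246 s.
Per-layer time: 8.1246 + 12.4 → 20.5246 s.
Build time = 3000 × 20.5246 = 61573.8 s = 17.10 hours.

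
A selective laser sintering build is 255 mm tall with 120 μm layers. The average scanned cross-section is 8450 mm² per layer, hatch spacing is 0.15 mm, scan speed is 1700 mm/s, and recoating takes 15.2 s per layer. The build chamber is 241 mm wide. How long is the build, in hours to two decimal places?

Layers = ⌈255/0.12⌉ = 2125.
Per-layer scan distance: 8450 / 0.15 → 56333.3 mm.
Laser time per layer = 56333.3 / 1700 = 33.1372 s.
Layer cycle = 33.1372 + 15.2, so 48.3372 s.
2125 layers × 48.3372 s/layer = 102716.55 s, i.e. 28.53 hours.

28.53 hours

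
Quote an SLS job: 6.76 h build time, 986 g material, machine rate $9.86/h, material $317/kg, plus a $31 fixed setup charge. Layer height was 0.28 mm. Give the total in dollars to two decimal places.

Time charge = 9.86 × 6.76, so $66.6536.
Material charge: 317 × 986/1000 → $312.562.
Total = 66.6536 + 312.562 + 31 = 410.2156 ≈ $410.22.

$410.22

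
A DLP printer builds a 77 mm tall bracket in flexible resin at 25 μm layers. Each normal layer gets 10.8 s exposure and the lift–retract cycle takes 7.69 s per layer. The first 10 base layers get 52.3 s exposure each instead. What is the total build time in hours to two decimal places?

15.93 hours

Number of layers: 77 / 0.025 → 3080 (rounded up).
Base layers = 10 × (52.3 + 7.69), so 599.9 s.
Remaining layers = 3070 × (10.8 + 7.69), so 56764.3 s.
Sum: 599.9 + 56764.3 = 57364.2 s → 15.93 hours.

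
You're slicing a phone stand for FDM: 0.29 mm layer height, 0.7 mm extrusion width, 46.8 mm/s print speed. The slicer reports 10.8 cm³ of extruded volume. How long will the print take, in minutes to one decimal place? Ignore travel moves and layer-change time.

Extrusion cross-section = 0.29 × 0.7, so 0.203 mm².
Toolpath length = 10.8 cm³ / 0.203 mm² = 10800 / 0.203 = 53202 mm.
Print-move time = 53202 / 46.8 = 1136.8 s.
1136.8 s = 18.9 minutes.

18.9 minutes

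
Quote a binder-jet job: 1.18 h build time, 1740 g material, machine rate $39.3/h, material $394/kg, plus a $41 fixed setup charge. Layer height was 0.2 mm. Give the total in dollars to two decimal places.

$772.93

Machine cost = 39.3 × 1.18 = $46.374.
Material cost: 394 × 1740/1000 → $685.56.
Total = 46.374 + 685.56 + 41 = 772.934 ≈ $772.93.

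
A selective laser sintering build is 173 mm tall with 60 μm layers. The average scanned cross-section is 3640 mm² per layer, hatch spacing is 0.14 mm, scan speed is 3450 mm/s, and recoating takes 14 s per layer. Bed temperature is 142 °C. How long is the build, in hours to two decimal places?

17.25 hours

Layers = ⌈173/0.06⌉ = 2884.
Per-layer scan distance = 3640 / 0.14 = 26000 mm.
Per-layer scan time: 26000 / 3450 → 7.5362 s.
Layer cycle = 7.5362 + 14 = 21.5362 s.
Build time = 2884 × 21.5362 = 62110.4008 s = 17.25 hours.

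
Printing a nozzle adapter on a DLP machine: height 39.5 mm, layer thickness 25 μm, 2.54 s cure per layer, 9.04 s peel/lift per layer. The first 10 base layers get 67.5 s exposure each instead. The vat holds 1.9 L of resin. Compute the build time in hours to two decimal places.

Layer count = ceil(39.5 / 0.025) = 1580.
Bottom layers = 10 × (67.5 + 9.04), so 765.4 s.
Remaining layers: 1570 × (2.54 + 9.04) → 18180.6 s.
Total = 765.4 + 18180.6 = 18946 s = 5.26 hours.

5.26 hours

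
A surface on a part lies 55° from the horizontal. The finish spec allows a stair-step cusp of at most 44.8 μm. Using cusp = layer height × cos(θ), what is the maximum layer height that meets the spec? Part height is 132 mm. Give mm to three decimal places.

0.078 mm

cos(55°) = 0.5736; t_max = 0.0448/0.5736 = 0.078 mm.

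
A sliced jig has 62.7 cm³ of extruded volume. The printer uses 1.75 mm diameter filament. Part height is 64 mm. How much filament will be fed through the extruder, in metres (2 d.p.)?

26.07 m

Cross-section of 1.75 mm filament: π·(1.75/2)² = 2.4053 mm².
Length = 62.7 cm³ / 2.4053 mm² = 62700 / 2.4053 = 26067.43 mm = 26.07 m.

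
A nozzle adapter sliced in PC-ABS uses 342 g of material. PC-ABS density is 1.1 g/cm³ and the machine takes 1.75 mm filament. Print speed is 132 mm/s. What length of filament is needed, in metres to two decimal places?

Extruded volume: 342/1.1 = 310.9091 cm³ (310909.1 mm³).
Cross-section of 1.75 mm filament: π·(1.75/2)² = 2.4053 mm².
L = V/A = 310909.1/2.4053 = 129260.01 mm → 129.26 m.

129.26 m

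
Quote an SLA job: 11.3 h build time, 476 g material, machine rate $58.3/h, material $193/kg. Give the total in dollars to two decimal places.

Time charge = 58.3 × 11.3 = $658.79.
Material charge: 193 × 476/1000 → $91.868.
Total = 658.79 + 91.868 = 750.658 ≈ $750.66.

$750.66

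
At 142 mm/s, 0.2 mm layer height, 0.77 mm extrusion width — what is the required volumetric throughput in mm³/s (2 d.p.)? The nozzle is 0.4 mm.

Extrusion cross-section = 0.2 × 0.77, so 0.154 mm².
Q = v·A = 142 × 0.154 = 21.87 mm³/s.

21.87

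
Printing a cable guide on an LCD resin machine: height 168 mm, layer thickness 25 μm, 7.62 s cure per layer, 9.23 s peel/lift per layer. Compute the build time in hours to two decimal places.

Layer count = ceil(168 / 0.025) = 6720.
Per-layer time = 7.62 + 9.23, so 16.85 s.
Build time: 6720 × 16.85 s = 113232 s, i.e. 31.45 hours.

31.45 hours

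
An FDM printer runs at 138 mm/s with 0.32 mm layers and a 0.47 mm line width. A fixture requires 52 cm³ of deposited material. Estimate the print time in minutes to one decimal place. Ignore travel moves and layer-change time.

41.8 minutes

Bead cross-section = 0.32 × 0.47 = 0.1504 mm².
Toolpath length = 52 cm³ / 0.1504 mm² = 52000 / 0.1504 = 345744.7 mm.
Time extruding: 345744.7 / 138 → 2505.4 s.
2505.4 s = 41.8 minutes.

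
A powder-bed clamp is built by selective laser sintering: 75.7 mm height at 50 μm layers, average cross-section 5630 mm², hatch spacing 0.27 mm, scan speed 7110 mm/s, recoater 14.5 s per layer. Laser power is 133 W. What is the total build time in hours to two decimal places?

7.33 hours

Layers = ⌈75.7/0.05⌉ = 1514.
Hatch length per layer = 5630 / 0.27 = 20851.9 mm.
Scan time per layer: 20851.9 / 7110 → 2.9328 s.
Time per layer = 2.9328 + 14.5 = 17.4328 s.
Total: 1514 × 17.4328 s = 26393.2592 s → 7.33 hours.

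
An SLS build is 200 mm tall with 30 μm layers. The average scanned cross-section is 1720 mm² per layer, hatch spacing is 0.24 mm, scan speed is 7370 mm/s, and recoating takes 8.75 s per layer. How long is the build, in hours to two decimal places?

Layers = ⌈200/0.03⌉ = 6667.
Scan path per layer: 1720 / 0.24 → 7166.7 mm.
Laser time per layer = 7166.7 / 7370, so 0.9724 s.
Layer cycle = 0.9724 + 8.75 = 9.7224 s.
Build time = 6667 × 9.7224 = 64819.2408 s = 18.01 hours.

18.01 hours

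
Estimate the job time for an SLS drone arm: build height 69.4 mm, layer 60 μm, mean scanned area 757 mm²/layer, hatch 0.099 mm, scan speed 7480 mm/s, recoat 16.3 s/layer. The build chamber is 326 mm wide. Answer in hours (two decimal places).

Number of layers: 69.4 / 0.06 → 1157 (rounded up).
Per-layer scan distance: 757 / 0.099 → 7646.5 mm.
Per-layer scan time = 7646.5 / 7480, so 1.0223 s.
Time per layer = 1.0223 + 16.3, so 17.3223 s.
1157 layers × 17.3223 s/layer = 20041.9011 s, i.e. 5.57 hours.

5.57 hours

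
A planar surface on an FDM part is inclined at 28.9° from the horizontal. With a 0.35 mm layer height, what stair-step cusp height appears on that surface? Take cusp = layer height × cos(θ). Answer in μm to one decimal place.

cos(28.9°) = 0.8755, so cusp = 0.35 × 0.8755 = 0.306425 mm → 306.4 μm.

306.4 μm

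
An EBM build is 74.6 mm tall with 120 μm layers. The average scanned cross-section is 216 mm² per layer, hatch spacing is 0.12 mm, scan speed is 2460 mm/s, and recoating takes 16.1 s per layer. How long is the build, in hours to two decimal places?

Layer count = ceil(74.6 / 0.12) = 622.
Hatch length per layer: 216 / 0.12 → 1800 mm.
Per-layer scan time = 1800 / 2460, so 0.7317 s.
Per-layer time = 0.7317 + 16.1, so 16.8317 s.
Total: 622 × 16.8317 s = 10469.3174 s → 2.91 hours.

2.91 hours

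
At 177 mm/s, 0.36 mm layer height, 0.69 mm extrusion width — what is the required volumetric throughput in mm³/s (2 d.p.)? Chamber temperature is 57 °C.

Bead cross-section = 0.36 × 0.69 = 0.2484 mm².
Volumetric flow = 177 × 0.2484 = 43.97 mm³/s.

43.97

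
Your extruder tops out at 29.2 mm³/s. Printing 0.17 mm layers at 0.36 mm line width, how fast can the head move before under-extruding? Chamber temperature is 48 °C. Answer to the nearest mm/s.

A: 0.17 × 0.36 → 0.0612 mm².
Max speed = 29.2 / 0.0612 = 477.12 ≈ 477 mm/s.

477 mm/s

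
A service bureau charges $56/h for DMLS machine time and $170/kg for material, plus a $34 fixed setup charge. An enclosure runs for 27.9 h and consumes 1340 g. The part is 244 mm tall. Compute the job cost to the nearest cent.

$1824.20

Machine-time cost: 56 × 27.9 → $1562.40.
Feedstock cost: 170 × 1340/1000 → $227.80.
Adding setup: 1562.40 + 227.80 + 34 → $1824.20.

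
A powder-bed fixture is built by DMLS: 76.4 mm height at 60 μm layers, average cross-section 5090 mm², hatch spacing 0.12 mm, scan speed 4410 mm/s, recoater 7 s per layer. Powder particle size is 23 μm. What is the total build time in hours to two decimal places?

5.88 hours

Layer count = ceil(76.4 / 0.06) = 1274.
Hatch length per layer = 5090 / 0.12 = 42416.7 mm.
Per-layer scan time: 42416.7 / 4410 → 9.6183 s.
Layer cycle: 9.6183 + 7 → 16.6183 s.
Total: 1274 × 16.6183 s = 21171.7142 s → 5.88 hours.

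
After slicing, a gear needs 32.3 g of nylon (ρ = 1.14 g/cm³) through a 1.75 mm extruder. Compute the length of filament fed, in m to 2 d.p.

11.78 m

Extruded volume: 32.3/1.14 = 28.3333 cm³ (28333.3 mm³).
Cross-section of 1.75 mm filament: π·(1.75/2)² = 2.4053 mm².
L = V/A = 28333.3/2.4053 = 11779.53 mm → 11.78 m.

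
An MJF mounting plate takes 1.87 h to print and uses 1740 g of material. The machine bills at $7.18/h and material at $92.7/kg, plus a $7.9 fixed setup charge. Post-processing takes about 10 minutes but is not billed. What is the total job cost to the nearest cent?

Machine-time cost = 7.18 × 1.87 = $13.4266.
Feedstock cost = 92.7 × 1740/1000 = $161.298.
Total = 13.4266 + 161.298 + 7.9 = 182.6246 ≈ $182.62.

$182.62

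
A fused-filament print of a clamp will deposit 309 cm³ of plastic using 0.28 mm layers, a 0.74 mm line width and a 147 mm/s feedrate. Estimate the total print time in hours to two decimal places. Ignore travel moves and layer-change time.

Extrusion cross-section = 0.28 × 0.74, so 0.2072 mm².
Path length: 309000 mm³ / 0.2072 mm² → 1491312.7 mm.
Time extruding = 1491312.7 / 147 = 10145 s.
That's 10145 s → 2.82 hours.

2.82 hours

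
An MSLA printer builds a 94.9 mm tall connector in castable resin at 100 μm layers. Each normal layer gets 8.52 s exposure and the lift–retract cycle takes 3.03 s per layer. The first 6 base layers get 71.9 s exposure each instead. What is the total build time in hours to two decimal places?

3.15 hours

Layers = ⌈94.9/0.1⌉ = 949.
Base layers = 6 × (71.9 + 3.03), so 449.58 s.
Normal layers: 943 × (8.52 + 3.03) → 10891.65 s.
Sum: 449.58 + 10891.65 = 11341.23 s → 3.15 hours.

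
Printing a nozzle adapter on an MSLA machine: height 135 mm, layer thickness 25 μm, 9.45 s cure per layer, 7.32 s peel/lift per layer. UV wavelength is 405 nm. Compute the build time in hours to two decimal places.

Layers = ⌈135/0.025⌉ = 5400.
Cycle time = 9.45 + 7.32, so 16.77 s.
Total = 5400 × 16.77 = 90558 s = 25.16 hours.

25.16 hours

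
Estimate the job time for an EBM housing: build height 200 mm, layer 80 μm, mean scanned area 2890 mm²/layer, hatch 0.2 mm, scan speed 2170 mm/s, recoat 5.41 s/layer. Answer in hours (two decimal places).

Layers = ⌈200/0.08⌉ = 2500.
Hatch length per layer = 2890 / 0.2, so 14450 mm.
Scan time per layer = 14450 / 2170 = 6.659 s.
Per-layer time: 6.659 + 5.41 → 12.069 s.
Total: 2500 × 12.069 s = 30172.5 s → 8.38 hours.

8.38 hours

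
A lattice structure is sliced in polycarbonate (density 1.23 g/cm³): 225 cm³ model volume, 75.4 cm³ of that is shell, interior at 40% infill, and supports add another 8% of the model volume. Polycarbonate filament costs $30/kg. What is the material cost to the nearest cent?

$5.65

Interior volume = 225 − 75.4 = 149.6 cm³.
Infill volume = 0.40 × 149.6, so 59.84 cm³.
Support: 0.08 × 225 → 18 cm³.
Deposited volume = 75.4 + 59.84 + 18 = 153.24 cm³.
Mass = 153.24 × 1.23, so 188.4852 g.
Cost = 188.4852 g / 1000 × $30/kg = $5.65.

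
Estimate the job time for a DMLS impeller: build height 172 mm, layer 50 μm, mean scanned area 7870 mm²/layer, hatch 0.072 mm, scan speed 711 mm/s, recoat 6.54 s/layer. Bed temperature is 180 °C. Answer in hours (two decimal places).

Number of layers: 172 / 0.05 → 3440 (rounded up).
Scan path per layer: 7870 / 0.072 → 109305.6 mm.
Scan time per layer = 109305.6 / 711 = 153.735 s.
Time per layer = 153.735 + 6.54, so 160.275 s.
Build time = 3440 × 160.275 = 551346 s = 153.15 hours.

153.15 hours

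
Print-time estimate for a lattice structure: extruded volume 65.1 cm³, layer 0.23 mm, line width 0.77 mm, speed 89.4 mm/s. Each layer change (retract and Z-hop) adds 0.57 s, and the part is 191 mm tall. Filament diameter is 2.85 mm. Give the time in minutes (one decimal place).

76.4 minutes

Line area = 0.23 × 0.77, so 0.1771 mm².
Path length: 65100 mm³ / 0.1771 mm² → 367588.9 mm.
Time extruding = 367588.9 / 89.4 = 4111.7 s.
Number of layers: 191 / 0.23 → 831 (rounded up).
Non-print overhead: 831 × 0.57 → 473.67 s.
Altogether 4111.7 + 473.67 = 4585.37 s, i.e. 76.4 minutes.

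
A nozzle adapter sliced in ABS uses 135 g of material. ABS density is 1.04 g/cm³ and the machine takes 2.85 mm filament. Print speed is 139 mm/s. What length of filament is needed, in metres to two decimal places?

20.35 m

Extruded volume: 135/1.04 = 129.8077 cm³ (129807.7 mm³).
Cross-section of 2.85 mm filament: π·(2.85/2)² = 6.3794 mm².
L = V/A = 129807.7/6.3794 = 20347.95 mm → 20.35 m.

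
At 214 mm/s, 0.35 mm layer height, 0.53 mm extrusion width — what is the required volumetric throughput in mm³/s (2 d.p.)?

39.70

Bead cross-section = 0.35 × 0.53 = 0.1855 mm².
Q = v·A = 214 × 0.1855 = 39.70 mm³/s.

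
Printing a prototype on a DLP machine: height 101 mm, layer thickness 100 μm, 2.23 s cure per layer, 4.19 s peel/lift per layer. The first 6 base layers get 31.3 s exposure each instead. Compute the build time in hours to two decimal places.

1.85 hours

Number of layers: 101 / 0.1 → 1010 (rounded up).
Burn-in layers: 6 × (31.3 + 4.19) → 212.94 s.
Normal layers = 1004 × (2.23 + 4.19) = 6445.68 s.
Sum: 212.94 + 6445.68 = 6658.62 s → 1.85 hours.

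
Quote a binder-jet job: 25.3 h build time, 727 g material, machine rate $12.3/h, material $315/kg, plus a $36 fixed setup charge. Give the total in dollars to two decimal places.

Time charge: 12.3 × 25.3 → $311.19.
Material cost: 315 × 727/1000 → $229.005.
Total = 311.19 + 229.005 + 36 = 576.195 ≈ $576.20.

$576.20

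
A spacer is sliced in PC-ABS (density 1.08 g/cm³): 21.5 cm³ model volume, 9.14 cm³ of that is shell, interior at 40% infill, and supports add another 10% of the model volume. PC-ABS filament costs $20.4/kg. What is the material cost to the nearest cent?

Volume inside the shell: 21.5 − 9.14 → 12.36 cm³.
Infill volume: 0.40 × 12.36 → 4.944 cm³.
Support: 0.10 × 21.5 → 2.15 cm³.
Total extruded: 9.14 + 4.944 + 2.15 → 16.234 cm³.
Mass = 16.234 × 1.08, so 17.53272 g.
Cost = 17.53272 g / 1000 × $20.4/kg = $0.36.

$0.36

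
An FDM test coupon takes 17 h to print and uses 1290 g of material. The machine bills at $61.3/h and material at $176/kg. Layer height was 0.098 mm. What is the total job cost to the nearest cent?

$1269.14

Machine-time cost = 61.3 × 17 = $1042.10.
Material charge = 176 × 1290/1000 = $227.04.
Job cost: 1042.10 + 227.04 = $1269.14.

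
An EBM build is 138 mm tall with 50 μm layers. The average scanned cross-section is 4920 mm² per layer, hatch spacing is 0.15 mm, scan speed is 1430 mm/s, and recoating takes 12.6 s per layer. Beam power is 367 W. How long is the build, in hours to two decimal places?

Layer count = ceil(138 / 0.05) = 2760.
Hatch length per layer: 4920 / 0.15 → 32800 mm.
Per-layer scan time: 32800 / 1430 → 22.9371 s.
Layer cycle = 22.9371 + 12.6, so 35.5371 s.
2760 layers × 35.5371 s/layer = 98082.396 s, i.e. 27.25 hours.

27.25 hours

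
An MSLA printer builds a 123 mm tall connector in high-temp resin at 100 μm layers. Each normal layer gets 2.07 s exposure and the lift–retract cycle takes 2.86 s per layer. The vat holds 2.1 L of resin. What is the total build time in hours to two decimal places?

Number of layers: 123 / 0.1 → 1230 (rounded up).
Each layer takes = 2.07 + 2.86, so 4.93 s.
Build time: 1230 × 4.93 s = 6063.9 s, i.e. 1.68 hours.

1.68 hours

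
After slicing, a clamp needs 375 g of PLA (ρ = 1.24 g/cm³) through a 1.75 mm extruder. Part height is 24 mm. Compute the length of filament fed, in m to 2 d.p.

Volume = 375 g / 1.24 g·cm⁻³ = 302.4194 cm³ = 302419.4 mm³.
Filament cross-section = π × (1.75/2)² = 2.4053 mm².
L = V/A = 302419.4/2.4053 = 125730.43 mm → 125.73 m.

125.73 m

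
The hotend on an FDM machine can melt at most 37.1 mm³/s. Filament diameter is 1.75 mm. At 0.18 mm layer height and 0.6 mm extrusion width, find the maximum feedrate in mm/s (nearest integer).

Bead cross-section = 0.18 × 0.6 = 0.108 mm².
Max speed = 37.1 / 0.108 = 343.52 ≈ 344 mm/s.

344 mm/s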